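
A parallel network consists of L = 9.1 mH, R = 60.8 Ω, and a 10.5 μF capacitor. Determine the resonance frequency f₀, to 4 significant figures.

ω₀ = 1/√(LC) = 1/√(0.0091 × 1.05e-05) = 3235 rad/s
f₀ = ω₀/(2π) = 514.9 Hz

514.9 Hz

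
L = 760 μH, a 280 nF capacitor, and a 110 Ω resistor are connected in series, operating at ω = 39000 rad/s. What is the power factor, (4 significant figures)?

0.8714

X_L = ωL = 29.64 Ω
X_C = 1/(ωC) = 91.58 Ω
Net reactance X = X_L − X_C = -61.94 Ω
Z = 110.0 − j61.94 Ω
|Z| = √(110.0² + 61.94²) = 126.2 Ω
∠Z = arctan(-61.94/110.0) = -29.38°
cos φ = cos(-29.38°) = 0.8714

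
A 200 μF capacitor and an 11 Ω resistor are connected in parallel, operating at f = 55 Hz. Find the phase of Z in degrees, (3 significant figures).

ω = 2πf = 345.6 rad/s
X_C = 1/(ωC) = 14.5 Ω
Parallel: admittances add. Y = 1/R + jωC
Y = (0.0909 + j0.0691) S
|Y| = 0.114 S → |Z| = 1/|Y| = 8.76 Ω, ∠Z = −∠Y = -37.2°

-37.2°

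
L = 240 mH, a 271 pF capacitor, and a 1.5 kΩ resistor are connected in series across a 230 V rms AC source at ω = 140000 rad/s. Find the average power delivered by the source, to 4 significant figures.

1.451 W

X_L = ωL = 33600 Ω
X_C = 1/(ωC) = 26360 Ω
Net reactance X = X_L − X_C = 7243 Ω
Z = 1500 + j7243 Ω
|Z| = √(1500² + 7243²) = 7396 Ω
∠Z = arctan(7243/1500) = 78.30°
I = V/|Z| = 31.10 mA
P = VI cos φ = 230 × 0.03110 × cos(78.30°) = 1.451 W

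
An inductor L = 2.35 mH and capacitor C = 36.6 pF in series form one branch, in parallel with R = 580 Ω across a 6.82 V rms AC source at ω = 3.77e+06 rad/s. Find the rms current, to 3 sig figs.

X_L = ωL = 8860 Ω
X_C = 1/(ωC) = 7250 Ω
Branch 1: Z₁ = R = 580 Ω
Branch 2 (series LC): Z₂ = j(X_L − X_C) = j1610 Ω
Parallel: Z = Z₁Z₂/(Z₁+Z₂), |Z| = 546 Ω, ∠Z = 19.8°
I = V/|Z| = 6.82/546 = 12.5 mA

12.5 mA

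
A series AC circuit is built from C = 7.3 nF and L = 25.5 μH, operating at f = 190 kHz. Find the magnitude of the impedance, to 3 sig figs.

84.3 Ω

ω = 2πf = 1.194e+06 rad/s
X_L = ωL = 30.4 Ω
X_C = 1/(ωC) = 115 Ω
Net reactance X = X_L − X_C = -84.3 Ω
Z = − j84.3 Ω
|Z| = √(0² + 84.3²) = 84.3 Ω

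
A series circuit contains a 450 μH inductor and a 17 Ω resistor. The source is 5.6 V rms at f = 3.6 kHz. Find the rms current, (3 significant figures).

283 mA

ω = 2πf = 22620 rad/s
X_L = ωL = 10.2 Ω
Z = 17.0 + j10.2 Ω
|Z| = √(17.0² + 10.2²) = 19.8 Ω
I = V/|Z| = 5.6/19.8 = 283 mA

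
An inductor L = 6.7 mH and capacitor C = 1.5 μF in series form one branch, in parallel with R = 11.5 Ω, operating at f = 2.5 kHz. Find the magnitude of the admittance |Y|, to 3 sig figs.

88.4 mS

ω = 2πf = 15710 rad/s
X_L = ωL = 105 Ω
X_C = 1/(ωC) = 42.4 Ω
Branch 1: Z₁ = R = 11.5 Ω
Branch 2 (series LC): Z₂ = j(X_L − X_C) = j62.8 Ω
Parallel: Z = Z₁Z₂/(Z₁+Z₂), |Z| = 11.3 Ω, ∠Z = 10.4°
|Y| = 1/|Z| = 88.4 mS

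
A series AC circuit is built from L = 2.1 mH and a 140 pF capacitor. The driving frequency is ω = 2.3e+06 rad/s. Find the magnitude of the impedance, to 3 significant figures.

1720 Ω

X_L = ωL = 4830 Ω
X_C = 1/(ωC) = 3110 Ω
Net reactance X = X_L − X_C = 1720 Ω
Z = j1720 Ω
|Z| = √(0² + 1720²) = 1720 Ω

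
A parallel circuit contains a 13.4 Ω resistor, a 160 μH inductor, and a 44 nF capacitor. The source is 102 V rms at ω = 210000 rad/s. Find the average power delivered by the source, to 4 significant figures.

X_L = ωL = 33.60 Ω
X_C = 1/(ωC) = 108.2 Ω
Parallel: admittances add. Y = 1/R + 1/(jωL) + jωC
Y = (0.07463 − j0.02052) S
|Y| = 0.07740 S → |Z| = 1/|Y| = 12.92 Ω, ∠Z = −∠Y = 15.38°
I = V/|Z| = 7.895 A
P = VI cos φ = 102 × 7.895 × cos(15.38°) = 776.4 W

776.4 W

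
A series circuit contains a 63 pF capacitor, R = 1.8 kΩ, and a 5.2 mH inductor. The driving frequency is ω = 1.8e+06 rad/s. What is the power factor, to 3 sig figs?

0.958

X_L = ωL = 9360 Ω
X_C = 1/(ωC) = 8820 Ω
Net reactance X = X_L − X_C = 542 Ω
Z = 1800 + j542 Ω
|Z| = √(1800² + 542²) = 1880 Ω
∠Z = arctan(542/1800) = 16.7°
cos φ = cos(16.7°) = 0.958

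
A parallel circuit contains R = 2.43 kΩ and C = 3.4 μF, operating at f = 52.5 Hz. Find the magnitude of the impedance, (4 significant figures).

ω = 2πf = 329.9 rad/s
X_C = 1/(ωC) = 891.6 Ω
Parallel: admittances add. Y = 1/R + jωC
Y = (0.0004115 + j0.001122) S
|Y| = 0.001195 S → |Z| = 1/|Y| = 837.1 Ω, ∠Z = −∠Y = -69.85°

837.1 Ω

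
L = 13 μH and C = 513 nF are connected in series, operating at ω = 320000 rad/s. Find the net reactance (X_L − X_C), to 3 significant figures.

-1.93 Ω

X_L = ωL = 4.16 Ω
X_C = 1/(ωC) = 6.09 Ω
X = 4.16 − 6.09 = -1.93 Ω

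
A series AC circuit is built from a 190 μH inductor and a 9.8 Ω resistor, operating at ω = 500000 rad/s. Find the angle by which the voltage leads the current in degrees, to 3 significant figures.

84.1°

X_L = ωL = 95.0 Ω
Z = 9.80 + j95.0 Ω
|Z| = √(9.80² + 95.0²) = 95.5 Ω
∠Z = arctan(95.0/9.80) = 84.1°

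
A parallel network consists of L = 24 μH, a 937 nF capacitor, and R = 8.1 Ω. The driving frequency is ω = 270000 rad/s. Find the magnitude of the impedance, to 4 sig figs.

X_L = ωL = 6.480 Ω
X_C = 1/(ωC) = 3.953 Ω
Parallel: admittances add. Y = 1/R + 1/(jωL) + jωC
Y = (0.1235 + j0.09867) S
|Y| = 0.1580 S → |Z| = 1/|Y| = 6.327 Ω, ∠Z = −∠Y = -38.63°

6.327 Ω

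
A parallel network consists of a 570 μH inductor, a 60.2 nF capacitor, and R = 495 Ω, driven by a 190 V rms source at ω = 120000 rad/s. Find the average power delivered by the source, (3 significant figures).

72.9 W

X_L = ωL = 68.4 Ω
X_C = 1/(ωC) = 138 Ω
Parallel: admittances add. Y = 1/R + 1/(jωL) + jωC
Y = (0.00202 − j0.00740) S
|Y| = 0.00767 S → |Z| = 1/|Y| = 130 Ω, ∠Z = −∠Y = 74.7°
I = V/|Z| = 1.46 A
P = VI cos φ = 190 × 1.46 × cos(74.7°) = 72.9 W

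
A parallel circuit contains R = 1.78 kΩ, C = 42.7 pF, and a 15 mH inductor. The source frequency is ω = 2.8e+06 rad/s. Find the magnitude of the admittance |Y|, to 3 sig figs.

X_L = ωL = 42000 Ω
X_C = 1/(ωC) = 8360 Ω
Parallel: admittances add. Y = 1/R + 1/(jωL) + jωC
Y = (0.000562 + j9.58e-05) S
|Y| = 0.000570 S → |Z| = 1/|Y| = 1750 Ω, ∠Z = −∠Y = -9.67°

570 μS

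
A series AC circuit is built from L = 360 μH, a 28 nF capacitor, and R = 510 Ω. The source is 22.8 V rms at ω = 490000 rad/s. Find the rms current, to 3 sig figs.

X_L = ωL = 176 Ω
X_C = 1/(ωC) = 72.9 Ω
Net reactance X = X_L − X_C = 104 Ω
Z = 510 + j104 Ω
|Z| = √(510² + 104²) = 520 Ω
I = V/|Z| = 22.8/520 = 43.8 mA

43.8 mA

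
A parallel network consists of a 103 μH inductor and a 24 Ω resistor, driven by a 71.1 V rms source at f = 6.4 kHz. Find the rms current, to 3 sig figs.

17.4 A

ω = 2πf = 40210 rad/s
X_L = ωL = 4.14 Ω
Parallel: admittances add. Y = 1/R + 1/(jωL)
Y = (0.0417 − j0.241) S
|Y| = 0.245 S → |Z| = 1/|Y| = 4.08 Ω, ∠Z = −∠Y = 80.2°
I = V/|Z| = 71.1/4.08 = 17.4 A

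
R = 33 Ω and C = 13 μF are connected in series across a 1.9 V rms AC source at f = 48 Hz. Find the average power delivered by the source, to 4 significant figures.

ω = 2πf = 301.6 rad/s
X_C = 1/(ωC) = 255.1 Ω
Z = 33.00 − j255.1 Ω
|Z| = √(33.00² + 255.1²) = 257.2 Ω
∠Z = arctan(-255.1/33.00) = -82.63°
I = V/|Z| = 7.388 mA
P = VI cos φ = 1.9 × 0.007388 × cos(-82.63°) = 1.801 mW

1.801 mW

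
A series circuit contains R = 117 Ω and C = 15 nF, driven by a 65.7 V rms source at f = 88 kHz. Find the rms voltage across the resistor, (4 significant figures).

ω = 2πf = 552900 rad/s
X_C = 1/(ωC) = 120.6 Ω
Z = 117.0 − j120.6 Ω
|Z| = √(117.0² + 120.6²) = 168.0 Ω
I = V/|Z| = 391.1 mA
V_R = I·|Z_R| = 0.3911 × 117.0 = 45.75 V

45.75 V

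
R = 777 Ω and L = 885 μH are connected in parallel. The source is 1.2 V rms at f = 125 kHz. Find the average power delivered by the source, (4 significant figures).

1.853 mW

ω = 2πf = 785400 rad/s
X_L = ωL = 695.1 Ω
Parallel: admittances add. Y = 1/R + 1/(jωL)
Y = (0.001287 − j0.001439) S
|Y| = 0.001930 S → |Z| = 1/|Y| = 518.0 Ω, ∠Z = −∠Y = 48.19°
I = V/|Z| = 2.316 mA
P = VI cos φ = 1.2 × 0.002316 × cos(48.19°) = 1.853 mW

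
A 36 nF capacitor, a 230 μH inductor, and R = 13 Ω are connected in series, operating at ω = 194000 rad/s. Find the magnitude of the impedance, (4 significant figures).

X_L = ωL = 44.62 Ω
X_C = 1/(ωC) = 143.2 Ω
Net reactance X = X_L − X_C = -98.56 Ω
Z = 13.00 − j98.56 Ω
|Z| = √(13.00² + 98.56²) = 99.42 Ω

99.42 Ω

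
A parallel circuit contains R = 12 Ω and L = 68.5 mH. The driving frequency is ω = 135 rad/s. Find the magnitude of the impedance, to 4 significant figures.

7.325 Ω

X_L = ωL = 9.248 Ω
Parallel: admittances add. Y = 1/R + 1/(jωL)
Y = (0.08333 − j0.1081) S
|Y| = 0.1365 S → |Z| = 1/|Y| = 7.325 Ω, ∠Z = −∠Y = 52.38°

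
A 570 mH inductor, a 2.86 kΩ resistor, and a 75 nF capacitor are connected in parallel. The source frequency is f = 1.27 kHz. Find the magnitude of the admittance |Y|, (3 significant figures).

ω = 2πf = 7980 rad/s
X_L = ωL = 4550 Ω
X_C = 1/(ωC) = 1670 Ω
Parallel: admittances add. Y = 1/R + 1/(jωL) + jωC
Y = (0.000350 + j0.000379) S
|Y| = 0.000515 S → |Z| = 1/|Y| = 1940 Ω, ∠Z = −∠Y = -47.3°

515 μS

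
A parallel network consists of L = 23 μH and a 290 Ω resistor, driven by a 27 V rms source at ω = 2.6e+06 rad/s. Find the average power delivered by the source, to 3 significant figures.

2.51 W

X_L = ωL = 59.8 Ω
Parallel: admittances add. Y = 1/R + 1/(jωL)
Y = (0.00345 − j0.0167) S
|Y| = 0.0171 S → |Z| = 1/|Y| = 58.6 Ω, ∠Z = −∠Y = 78.3°
I = V/|Z| = 461 mA
P = VI cos φ = 27 × 0.461 × cos(78.3°) = 2.51 W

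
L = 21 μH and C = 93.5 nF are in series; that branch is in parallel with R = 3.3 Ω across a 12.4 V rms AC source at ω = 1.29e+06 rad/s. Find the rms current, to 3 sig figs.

3.82 A

X_L = ωL = 27.1 Ω
X_C = 1/(ωC) = 8.29 Ω
Branch 1: Z₁ = R = 3.30 Ω
Branch 2 (series LC): Z₂ = j(X_L − X_C) = j18.8 Ω
Parallel: Z = Z₁Z₂/(Z₁+Z₂), |Z| = 3.25 Ω, ∠Z = 9.96°
I = V/|Z| = 12.4/3.25 = 3.82 A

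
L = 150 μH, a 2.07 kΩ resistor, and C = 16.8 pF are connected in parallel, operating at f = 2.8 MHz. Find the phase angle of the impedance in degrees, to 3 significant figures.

9.79°

ω = 2πf = 1.759e+07 rad/s
X_L = ωL = 2640 Ω
X_C = 1/(ωC) = 3380 Ω
Parallel: admittances add. Y = 1/R + 1/(jωL) + jωC
Y = (0.000483 − j8.34e-05) S
|Y| = 0.000490 S → |Z| = 1/|Y| = 2040 Ω, ∠Z = −∠Y = 9.79°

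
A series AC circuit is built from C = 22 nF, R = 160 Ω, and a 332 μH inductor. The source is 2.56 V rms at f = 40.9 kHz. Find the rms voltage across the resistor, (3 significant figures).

ω = 2πf = 257000 rad/s
X_L = ωL = 85.3 Ω
X_C = 1/(ωC) = 177 Ω
Net reactance X = X_L − X_C = -91.6 Ω
Z = 160 − j91.6 Ω
|Z| = √(160² + 91.6²) = 184 Ω
I = V/|Z| = 13.9 mA
V_R = I·|Z_R| = 0.0139 × 160 = 2.22 V

2.22 V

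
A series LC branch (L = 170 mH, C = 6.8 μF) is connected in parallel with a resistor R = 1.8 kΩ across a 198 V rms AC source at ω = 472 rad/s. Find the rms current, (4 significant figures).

X_L = ωL = 80.24 Ω
X_C = 1/(ωC) = 311.6 Ω
Branch 1: Z₁ = R = 1800 Ω
Branch 2 (series LC): Z₂ = j(X_L − X_C) = −j231.3 Ω
Parallel: Z = Z₁Z₂/(Z₁+Z₂), |Z| = 229.4 Ω, ∠Z = -82.68°
I = V/|Z| = 198/229.4 = 863.0 mA

863.0 mA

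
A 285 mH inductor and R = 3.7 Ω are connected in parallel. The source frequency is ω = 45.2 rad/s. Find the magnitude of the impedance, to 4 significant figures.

X_L = ωL = 12.88 Ω
Parallel: admittances add. Y = 1/R + 1/(jωL)
Y = (0.2703 − j0.07763) S
|Y| = 0.2812 S → |Z| = 1/|Y| = 3.556 Ω, ∠Z = −∠Y = 16.03°

3.556 Ω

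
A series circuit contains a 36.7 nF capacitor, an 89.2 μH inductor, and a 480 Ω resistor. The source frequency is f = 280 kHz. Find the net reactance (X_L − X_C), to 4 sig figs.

ω = 2πf = 1.759e+06 rad/s
X_L = ωL = 156.9 Ω
X_C = 1/(ωC) = 15.49 Ω
X = 156.9 − 15.49 = 141.4 Ω

141.4 Ω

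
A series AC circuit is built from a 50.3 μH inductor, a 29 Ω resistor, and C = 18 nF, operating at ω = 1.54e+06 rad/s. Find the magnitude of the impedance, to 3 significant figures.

50.5 Ω

X_L = ωL = 77.5 Ω
X_C = 1/(ωC) = 36.1 Ω
Net reactance X = X_L − X_C = 41.4 Ω
Z = 29.0 + j41.4 Ω
|Z| = √(29.0² + 41.4²) = 50.5 Ω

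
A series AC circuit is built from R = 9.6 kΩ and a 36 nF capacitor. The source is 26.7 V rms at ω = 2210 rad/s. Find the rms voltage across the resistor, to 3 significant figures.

X_C = 1/(ωC) = 12600 Ω
Z = 9600 − j12600 Ω
|Z| = √(9600² + 12600²) = 15800 Ω
I = V/|Z| = 1.69 mA
V_R = I·|Z_R| = 0.00169 × 9600 = 16.2 V

16.2 V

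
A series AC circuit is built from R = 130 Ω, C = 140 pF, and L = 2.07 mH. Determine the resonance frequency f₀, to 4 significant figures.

295.6 kHz

ω₀ = 1/√(LC) = 1/√(0.00207 × 1.4e-10) = 1.858e+06 rad/s
f₀ = ω₀/(2π) = 295.6 kHz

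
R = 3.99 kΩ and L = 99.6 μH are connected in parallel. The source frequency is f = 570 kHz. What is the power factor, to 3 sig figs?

0.0890

ω = 2πf = 3.581e+06 rad/s
X_L = ωL = 357 Ω
Parallel: admittances add. Y = 1/R + 1/(jωL)
Y = (0.000251 − j0.00280) S
|Y| = 0.00281 S → |Z| = 1/|Y| = 355 Ω, ∠Z = −∠Y = 84.9°
cos φ = cos(84.9°) = 0.0890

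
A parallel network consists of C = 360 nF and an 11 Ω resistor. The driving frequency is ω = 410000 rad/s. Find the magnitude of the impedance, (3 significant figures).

X_C = 1/(ωC) = 6.78 Ω
Parallel: admittances add. Y = 1/R + jωC
Y = (0.0909 + j0.148) S
|Y| = 0.173 S → |Z| = 1/|Y| = 5.77 Ω, ∠Z = −∠Y = -58.4°

5.77 Ω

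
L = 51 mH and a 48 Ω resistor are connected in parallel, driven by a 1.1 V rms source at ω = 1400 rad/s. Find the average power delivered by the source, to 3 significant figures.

25.2 mW

X_L = ωL = 71.4 Ω
Parallel: admittances add. Y = 1/R + 1/(jωL)
Y = (0.0208 − j0.0140) S
|Y| = 0.0251 S → |Z| = 1/|Y| = 39.8 Ω, ∠Z = −∠Y = 33.9°
I = V/|Z| = 27.6 mA
P = VI cos φ = 1.1 × 0.0276 × cos(33.9°) = 25.2 mW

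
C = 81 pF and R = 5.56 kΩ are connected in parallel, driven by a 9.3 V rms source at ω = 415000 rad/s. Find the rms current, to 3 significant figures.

X_C = 1/(ωC) = 29700 Ω
Parallel: admittances add. Y = 1/R + jωC
Y = (0.000180 + j3.36e-05) S
|Y| = 0.000183 S → |Z| = 1/|Y| = 5470 Ω, ∠Z = −∠Y = -10.6°
I = V/|Z| = 9.3/5470 = 1.70 mA

1.70 mA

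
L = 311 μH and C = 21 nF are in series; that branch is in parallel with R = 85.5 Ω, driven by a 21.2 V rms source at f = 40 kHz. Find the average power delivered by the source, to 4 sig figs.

ω = 2πf = 251300 rad/s
X_L = ωL = 78.16 Ω
X_C = 1/(ωC) = 189.5 Ω
Branch 1: Z₁ = R = 85.50 Ω
Branch 2 (series LC): Z₂ = j(X_L − X_C) = −j111.3 Ω
Parallel: Z = Z₁Z₂/(Z₁+Z₂), |Z| = 67.80 Ω, ∠Z = -37.53°
I = V/|Z| = 312.7 mA
P = VI cos φ = 21.2 × 0.3127 × cos(-37.53°) = 5.257 W

5.257 W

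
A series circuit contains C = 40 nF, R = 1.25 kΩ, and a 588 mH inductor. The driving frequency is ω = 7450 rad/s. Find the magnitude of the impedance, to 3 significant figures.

X_L = ωL = 4380 Ω
X_C = 1/(ωC) = 3360 Ω
Net reactance X = X_L − X_C = 1020 Ω
Z = 1250 + j1020 Ω
|Z| = √(1250² + 1020²) = 1620 Ω

1620 Ω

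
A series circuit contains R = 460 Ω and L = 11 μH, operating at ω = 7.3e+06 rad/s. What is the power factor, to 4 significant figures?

X_L = ωL = 80.30 Ω
Z = 460.0 + j80.30 Ω
|Z| = √(460.0² + 80.30²) = 467.0 Ω
∠Z = arctan(80.30/460.0) = 9.902°
cos φ = cos(9.902°) = 0.9851

0.9851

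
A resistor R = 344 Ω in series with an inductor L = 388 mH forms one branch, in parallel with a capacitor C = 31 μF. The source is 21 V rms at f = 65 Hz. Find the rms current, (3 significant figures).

248 mA

ω = 2πf = 408.4 rad/s
X_L = ωL = 158 Ω
X_C = 1/(ωC) = 79.0 Ω
Branch 1 (R+jX_L): Z₁ = 344 + j158 Ω, |Z₁| = 379 Ω
Branch 2 (−jX_C): Z₂ = −j79.0 Ω
Parallel: Z = Z₁Z₂/(Z₁+Z₂), |Z| = 84.7 Ω, ∠Z = -78.3°
I = V/|Z| = 21/84.7 = 248 mA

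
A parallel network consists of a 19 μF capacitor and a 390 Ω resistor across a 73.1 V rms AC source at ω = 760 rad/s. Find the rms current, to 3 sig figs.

1.07 A

X_C = 1/(ωC) = 69.3 Ω
Parallel: admittances add. Y = 1/R + jωC
Y = (0.00256 + j0.0144) S
|Y| = 0.0147 S → |Z| = 1/|Y| = 68.2 Ω, ∠Z = −∠Y = -79.9°
I = V/|Z| = 73.1/68.2 = 1.07 A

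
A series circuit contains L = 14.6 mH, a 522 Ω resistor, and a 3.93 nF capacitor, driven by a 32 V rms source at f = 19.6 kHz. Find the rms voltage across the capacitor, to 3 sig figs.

ω = 2πf = 123200 rad/s
X_L = ωL = 1800 Ω
X_C = 1/(ωC) = 2070 Ω
Net reactance X = X_L − X_C = -268 Ω
Z = 522 − j268 Ω
|Z| = √(522² + 268²) = 587 Ω
I = V/|Z| = 54.5 mA
V_C = I·|Z_C| = 0.0545 × 2070 = 113 V

113 V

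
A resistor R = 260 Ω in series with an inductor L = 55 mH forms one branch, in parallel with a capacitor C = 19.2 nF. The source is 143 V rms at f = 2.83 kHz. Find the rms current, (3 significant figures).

95.0 mA

ω = 2πf = 17780 rad/s
X_L = ωL = 978 Ω
X_C = 1/(ωC) = 2930 Ω
Branch 1 (R+jX_L): Z₁ = 260 + j978 Ω, |Z₁| = 1010 Ω
Branch 2 (−jX_C): Z₂ = −j2930 Ω
Parallel: Z = Z₁Z₂/(Z₁+Z₂), |Z| = 1510 Ω, ∠Z = 67.5°
I = V/|Z| = 143/1510 = 95.0 mA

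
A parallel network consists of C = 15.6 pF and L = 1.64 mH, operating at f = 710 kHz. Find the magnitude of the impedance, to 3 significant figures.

ω = 2πf = 4.461e+06 rad/s
X_L = ωL = 7320 Ω
X_C = 1/(ωC) = 14400 Ω
Parallel: admittances add. Y = 1/(jωL) + jωC
Y = (0 − j6.71e-05) S
|Y| = 6.71e-05 S → |Z| = 1/|Y| = 14900 Ω, ∠Z = −∠Y = 90.0°

14900 Ω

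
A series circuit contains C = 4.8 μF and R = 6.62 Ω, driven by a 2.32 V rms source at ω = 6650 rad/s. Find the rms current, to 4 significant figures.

72.45 mA

X_C = 1/(ωC) = 31.33 Ω
Z = 6.620 − j31.33 Ω
|Z| = √(6.620² + 31.33²) = 32.02 Ω
I = V/|Z| = 2.32/32.02 = 72.45 mA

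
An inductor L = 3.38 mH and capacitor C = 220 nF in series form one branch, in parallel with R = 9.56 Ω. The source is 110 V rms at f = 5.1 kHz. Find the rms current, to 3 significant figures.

12.0 A

ω = 2πf = 32040 rad/s
X_L = ωL = 108 Ω
X_C = 1/(ωC) = 142 Ω
Branch 1: Z₁ = R = 9.56 Ω
Branch 2 (series LC): Z₂ = j(X_L − X_C) = −j33.5 Ω
Parallel: Z = Z₁Z₂/(Z₁+Z₂), |Z| = 9.19 Ω, ∠Z = -15.9°
I = V/|Z| = 110/9.19 = 12.0 A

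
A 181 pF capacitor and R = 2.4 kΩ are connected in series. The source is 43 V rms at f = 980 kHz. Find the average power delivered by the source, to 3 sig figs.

676 mW

ω = 2πf = 6.158e+06 rad/s
X_C = 1/(ωC) = 897 Ω
Z = 2400 − j897 Ω
|Z| = √(2400² + 897²) = 2560 Ω
∠Z = arctan(-897/2400) = -20.5°
I = V/|Z| = 16.8 mA
P = VI cos φ = 43 × 0.0168 × cos(-20.5°) = 676 mW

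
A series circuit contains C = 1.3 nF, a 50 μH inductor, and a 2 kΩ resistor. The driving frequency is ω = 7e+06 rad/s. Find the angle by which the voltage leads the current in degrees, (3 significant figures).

X_L = ωL = 350 Ω
X_C = 1/(ωC) = 110 Ω
Net reactance X = X_L − X_C = 240 Ω
Z = 2000 + j240 Ω
|Z| = √(2000² + 240²) = 2010 Ω
∠Z = arctan(240/2000) = 6.85°

6.85°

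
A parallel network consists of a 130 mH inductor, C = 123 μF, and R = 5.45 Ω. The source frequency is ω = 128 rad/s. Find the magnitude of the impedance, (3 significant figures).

5.30 Ω

X_L = ωL = 16.6 Ω
X_C = 1/(ωC) = 63.5 Ω
Parallel: admittances add. Y = 1/R + 1/(jωL) + jωC
Y = (0.183 − j0.0444) S
|Y| = 0.189 S → |Z| = 1/|Y| = 5.30 Ω, ∠Z = −∠Y = 13.6°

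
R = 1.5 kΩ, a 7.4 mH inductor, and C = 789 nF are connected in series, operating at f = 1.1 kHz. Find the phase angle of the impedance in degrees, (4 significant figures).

ω = 2πf = 6912 rad/s
X_L = ωL = 51.15 Ω
X_C = 1/(ωC) = 183.4 Ω
Net reactance X = X_L − X_C = -132.2 Ω
Z = 1500 − j132.2 Ω
|Z| = √(1500² + 132.2²) = 1506 Ω
∠Z = arctan(-132.2/1500) = -5.038°

-5.038°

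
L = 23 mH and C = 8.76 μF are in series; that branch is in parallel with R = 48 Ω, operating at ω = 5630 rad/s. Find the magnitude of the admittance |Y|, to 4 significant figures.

X_L = ωL = 129.5 Ω
X_C = 1/(ωC) = 20.28 Ω
Branch 1: Z₁ = R = 48.00 Ω
Branch 2 (series LC): Z₂ = j(X_L − X_C) = j109.2 Ω
Parallel: Z = Z₁Z₂/(Z₁+Z₂), |Z| = 43.94 Ω, ∠Z = 23.73°
|Y| = 1/|Z| = 22.76 mS

22.76 mS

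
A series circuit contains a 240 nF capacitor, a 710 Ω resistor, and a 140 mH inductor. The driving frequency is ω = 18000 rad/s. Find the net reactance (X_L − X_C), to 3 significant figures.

X_L = ωL = 2520 Ω
X_C = 1/(ωC) = 231 Ω
X = 2520 − 231 = 2290 Ω

2290 Ω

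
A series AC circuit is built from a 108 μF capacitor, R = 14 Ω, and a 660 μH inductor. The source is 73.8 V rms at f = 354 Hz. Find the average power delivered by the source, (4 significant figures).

ω = 2πf = 2224 rad/s
X_L = ωL = 1.468 Ω
X_C = 1/(ωC) = 4.163 Ω
Net reactance X = X_L − X_C = -2.695 Ω
Z = 14.00 − j2.695 Ω
|Z| = √(14.00² + 2.695²) = 14.26 Ω
∠Z = arctan(-2.695/14.00) = -10.90°
I = V/|Z| = 5.176 A
P = VI cos φ = 73.8 × 5.176 × cos(-10.90°) = 375.1 W

375.1 W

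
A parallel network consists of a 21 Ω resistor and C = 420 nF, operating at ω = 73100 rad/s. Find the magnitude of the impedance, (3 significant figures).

17.6 Ω

X_C = 1/(ωC) = 32.6 Ω
Parallel: admittances add. Y = 1/R + jωC
Y = (0.0476 + j0.0307) S
|Y| = 0.0567 S → |Z| = 1/|Y| = 17.6 Ω, ∠Z = −∠Y = -32.8°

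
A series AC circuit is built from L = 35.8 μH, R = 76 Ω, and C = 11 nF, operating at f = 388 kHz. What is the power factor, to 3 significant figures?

ω = 2πf = 2.438e+06 rad/s
X_L = ωL = 87.3 Ω
X_C = 1/(ωC) = 37.3 Ω
Net reactance X = X_L − X_C = 50.0 Ω
Z = 76.0 + j50.0 Ω
|Z| = √(76.0² + 50.0²) = 91.0 Ω
∠Z = arctan(50.0/76.0) = 33.3°
cos φ = cos(33.3°) = 0.835

0.835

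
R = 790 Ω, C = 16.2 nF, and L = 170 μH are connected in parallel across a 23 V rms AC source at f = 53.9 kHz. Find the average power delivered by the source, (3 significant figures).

ω = 2πf = 338700 rad/s
X_L = ωL = 57.6 Ω
X_C = 1/(ωC) = 182 Ω
Parallel: admittances add. Y = 1/R + 1/(jωL) + jωC
Y = (0.00127 − j0.0119) S
|Y| = 0.0120 S → |Z| = 1/|Y| = 83.7 Ω, ∠Z = −∠Y = 83.9°
I = V/|Z| = 275 mA
P = VI cos φ = 23 × 0.275 × cos(83.9°) = 670 mW

670 mW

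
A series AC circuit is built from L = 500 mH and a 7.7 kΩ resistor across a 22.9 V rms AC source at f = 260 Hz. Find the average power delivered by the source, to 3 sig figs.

67.3 mW

ω = 2πf = 1634 rad/s
X_L = ωL = 817 Ω
Z = 7700 + j817 Ω
|Z| = √(7700² + 817²) = 7740 Ω
∠Z = arctan(817/7700) = 6.06°
I = V/|Z| = 2.96 mA
P = VI cos φ = 22.9 × 0.00296 × cos(6.06°) = 67.3 mW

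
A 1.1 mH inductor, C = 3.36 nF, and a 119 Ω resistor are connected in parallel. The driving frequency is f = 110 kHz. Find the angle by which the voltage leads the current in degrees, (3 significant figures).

-6.83°

ω = 2πf = 691200 rad/s
X_L = ωL = 760 Ω
X_C = 1/(ωC) = 431 Ω
Parallel: admittances add. Y = 1/R + 1/(jωL) + jωC
Y = (0.00840 + j0.00101) S
|Y| = 0.00846 S → |Z| = 1/|Y| = 118 Ω, ∠Z = −∠Y = -6.83°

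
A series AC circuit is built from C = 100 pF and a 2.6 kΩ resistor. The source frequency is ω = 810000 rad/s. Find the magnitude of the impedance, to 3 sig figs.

12600 Ω

X_C = 1/(ωC) = 12300 Ω
Z = 2600 − j12300 Ω
|Z| = √(2600² + 12300²) = 12600 Ω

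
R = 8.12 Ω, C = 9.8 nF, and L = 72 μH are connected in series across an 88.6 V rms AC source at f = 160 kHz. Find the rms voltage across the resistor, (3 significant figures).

ω = 2πf = 1.005e+06 rad/s
X_L = ωL = 72.4 Ω
X_C = 1/(ωC) = 102 Ω
Net reactance X = X_L − X_C = -29.1 Ω
Z = 8.12 − j29.1 Ω
|Z| = √(8.12² + 29.1²) = 30.2 Ω
I = V/|Z| = 2.93 A
V_R = I·|Z_R| = 2.93 × 8.12 = 23.8 V

23.8 V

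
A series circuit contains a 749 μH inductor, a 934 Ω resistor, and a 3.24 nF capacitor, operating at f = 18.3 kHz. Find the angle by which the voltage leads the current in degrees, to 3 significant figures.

ω = 2πf = 115000 rad/s
X_L = ωL = 86.1 Ω
X_C = 1/(ωC) = 2680 Ω
Net reactance X = X_L − X_C = -2600 Ω
Z = 934 − j2600 Ω
|Z| = √(934² + 2600²) = 2760 Ω
∠Z = arctan(-2600/934) = -70.2°

-70.2°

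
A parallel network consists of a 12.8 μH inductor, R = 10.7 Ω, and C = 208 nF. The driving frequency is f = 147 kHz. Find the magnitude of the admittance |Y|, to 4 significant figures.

ω = 2πf = 923600 rad/s
X_L = ωL = 11.82 Ω
X_C = 1/(ωC) = 5.205 Ω
Parallel: admittances add. Y = 1/R + 1/(jωL) + jωC
Y = (0.09346 + j0.1075) S
|Y| = 0.1425 S → |Z| = 1/|Y| = 7.019 Ω, ∠Z = −∠Y = -49.00°

142.5 mS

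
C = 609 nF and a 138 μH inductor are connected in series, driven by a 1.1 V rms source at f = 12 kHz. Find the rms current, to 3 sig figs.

ω = 2πf = 75400 rad/s
X_L = ωL = 10.4 Ω
X_C = 1/(ωC) = 21.8 Ω
Net reactance X = X_L − X_C = -11.4 Ω
Z = − j11.4 Ω
|Z| = √(0² + 11.4²) = 11.4 Ω
I = V/|Z| = 1.1/11.4 = 96.7 mA

96.7 mA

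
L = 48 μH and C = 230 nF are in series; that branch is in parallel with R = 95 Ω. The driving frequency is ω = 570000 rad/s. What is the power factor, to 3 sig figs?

0.203

X_L = ωL = 27.4 Ω
X_C = 1/(ωC) = 7.63 Ω
Branch 1: Z₁ = R = 95.0 Ω
Branch 2 (series LC): Z₂ = j(X_L − X_C) = j19.7 Ω
Parallel: Z = Z₁Z₂/(Z₁+Z₂), |Z| = 19.3 Ω, ∠Z = 78.3°
cos φ = cos(78.3°) = 0.203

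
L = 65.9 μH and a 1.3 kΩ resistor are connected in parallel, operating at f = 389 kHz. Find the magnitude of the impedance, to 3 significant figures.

160 Ω

ω = 2πf = 2.444e+06 rad/s
X_L = ωL = 161 Ω
Parallel: admittances add. Y = 1/R + 1/(jωL)
Y = (0.000769 − j0.00621) S
|Y| = 0.00626 S → |Z| = 1/|Y| = 160 Ω, ∠Z = −∠Y = 82.9°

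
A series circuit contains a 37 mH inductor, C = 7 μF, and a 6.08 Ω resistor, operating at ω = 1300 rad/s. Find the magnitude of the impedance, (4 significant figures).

62.09 Ω

X_L = ωL = 48.10 Ω
X_C = 1/(ωC) = 109.9 Ω
Net reactance X = X_L − X_C = -61.79 Ω
Z = 6.080 − j61.79 Ω
|Z| = √(6.080² + 61.79²) = 62.09 Ω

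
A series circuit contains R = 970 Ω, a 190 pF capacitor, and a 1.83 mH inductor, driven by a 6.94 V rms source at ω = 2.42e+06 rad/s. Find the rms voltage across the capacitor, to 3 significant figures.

6.15 V

X_L = ωL = 4430 Ω
X_C = 1/(ωC) = 2170 Ω
Net reactance X = X_L − X_C = 2250 Ω
Z = 970 + j2250 Ω
|Z| = √(970² + 2250²) = 2450 Ω
I = V/|Z| = 2.83 mA
V_C = I·|Z_C| = 0.00283 × 2170 = 6.15 V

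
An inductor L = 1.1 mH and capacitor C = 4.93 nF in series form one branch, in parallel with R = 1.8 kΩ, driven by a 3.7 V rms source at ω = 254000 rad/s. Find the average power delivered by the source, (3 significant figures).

7.61 mW

X_L = ωL = 279 Ω
X_C = 1/(ωC) = 799 Ω
Branch 1: Z₁ = R = 1800 Ω
Branch 2 (series LC): Z₂ = j(X_L − X_C) = −j519 Ω
Parallel: Z = Z₁Z₂/(Z₁+Z₂), |Z| = 499 Ω, ∠Z = -73.9°
I = V/|Z| = 7.42 mA
P = VI cos φ = 3.7 × 0.00742 × cos(-73.9°) = 7.61 mW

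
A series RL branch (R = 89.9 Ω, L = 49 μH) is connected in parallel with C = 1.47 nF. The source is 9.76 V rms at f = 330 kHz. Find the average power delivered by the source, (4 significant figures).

ω = 2πf = 2.073e+06 rad/s
X_L = ωL = 101.6 Ω
X_C = 1/(ωC) = 328.1 Ω
Branch 1 (R+jX_L): Z₁ = 89.90 + j101.6 Ω, |Z₁| = 135.7 Ω
Branch 2 (−jX_C): Z₂ = −j328.1 Ω
Parallel: Z = Z₁Z₂/(Z₁+Z₂), |Z| = 182.7 Ω, ∠Z = 26.85°
I = V/|Z| = 53.43 mA
P = VI cos φ = 9.76 × 0.05343 × cos(26.85°) = 465.3 mW

465.3 mW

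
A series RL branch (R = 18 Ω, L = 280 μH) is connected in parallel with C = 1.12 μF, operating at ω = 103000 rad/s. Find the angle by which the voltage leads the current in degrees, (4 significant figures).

-80.23°

X_L = ωL = 28.84 Ω
X_C = 1/(ωC) = 8.669 Ω
Branch 1 (R+jX_L): Z₁ = 18.00 + j28.84 Ω, |Z₁| = 34.00 Ω
Branch 2 (−jX_C): Z₂ = −j8.669 Ω
Parallel: Z = Z₁Z₂/(Z₁+Z₂), |Z| = 10.90 Ω, ∠Z = -80.23°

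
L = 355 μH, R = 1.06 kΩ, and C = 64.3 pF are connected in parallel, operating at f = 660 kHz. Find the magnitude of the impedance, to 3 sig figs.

ω = 2πf = 4.147e+06 rad/s
X_L = ωL = 1470 Ω
X_C = 1/(ωC) = 3750 Ω
Parallel: admittances add. Y = 1/R + 1/(jωL) + jωC
Y = (0.000943 − j0.000413) S
|Y| = 0.00103 S → |Z| = 1/|Y| = 971 Ω, ∠Z = −∠Y = 23.6°

971 Ω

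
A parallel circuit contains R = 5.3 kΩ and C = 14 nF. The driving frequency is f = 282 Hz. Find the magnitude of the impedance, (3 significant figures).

ω = 2πf = 1772 rad/s
X_C = 1/(ωC) = 40300 Ω
Parallel: admittances add. Y = 1/R + jωC
Y = (0.000189 + j2.48e-05) S
|Y| = 0.000190 S → |Z| = 1/|Y| = 5250 Ω, ∠Z = −∠Y = -7.49°

5250 Ω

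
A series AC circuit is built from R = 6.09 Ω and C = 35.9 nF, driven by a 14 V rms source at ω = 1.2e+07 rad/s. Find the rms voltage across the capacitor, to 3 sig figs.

X_C = 1/(ωC) = 2.32 Ω
Z = 6.09 − j2.32 Ω
|Z| = √(6.09² + 2.32²) = 6.52 Ω
I = V/|Z| = 2.15 A
V_C = I·|Z_C| = 2.15 × 2.32 = 4.99 V

4.99 V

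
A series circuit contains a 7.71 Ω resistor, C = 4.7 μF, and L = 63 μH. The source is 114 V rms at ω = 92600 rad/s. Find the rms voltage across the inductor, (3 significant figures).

X_L = ωL = 5.83 Ω
X_C = 1/(ωC) = 2.30 Ω
Net reactance X = X_L − X_C = 3.54 Ω
Z = 7.71 + j3.54 Ω
|Z| = √(7.71² + 3.54²) = 8.48 Ω
I = V/|Z| = 13.4 A
V_L = I·|Z_L| = 13.4 × 5.83 = 78.4 V

78.4 V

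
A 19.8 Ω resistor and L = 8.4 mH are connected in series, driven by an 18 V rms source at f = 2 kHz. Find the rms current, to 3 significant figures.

168 mA

ω = 2πf = 12570 rad/s
X_L = ωL = 106 Ω
Z = 19.8 + j106 Ω
|Z| = √(19.8² + 106²) = 107 Ω
I = V/|Z| = 18/107 = 168 mA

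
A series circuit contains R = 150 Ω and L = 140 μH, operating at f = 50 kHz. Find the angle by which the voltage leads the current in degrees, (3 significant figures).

ω = 2πf = 314200 rad/s
X_L = ωL = 44.0 Ω
Z = 150 + j44.0 Ω
|Z| = √(150² + 44.0²) = 156 Ω
∠Z = arctan(44.0/150) = 16.3°

16.3°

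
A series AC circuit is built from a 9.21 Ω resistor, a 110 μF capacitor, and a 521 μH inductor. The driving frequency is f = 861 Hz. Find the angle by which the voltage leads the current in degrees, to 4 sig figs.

7.044°

ω = 2πf = 5410 rad/s
X_L = ωL = 2.819 Ω
X_C = 1/(ωC) = 1.680 Ω
Net reactance X = X_L − X_C = 1.138 Ω
Z = 9.210 + j1.138 Ω
|Z| = √(9.210² + 1.138²) = 9.280 Ω
∠Z = arctan(1.138/9.210) = 7.044°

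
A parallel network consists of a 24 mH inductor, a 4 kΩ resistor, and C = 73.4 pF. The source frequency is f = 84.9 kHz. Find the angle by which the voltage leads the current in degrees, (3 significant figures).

8.86°

ω = 2πf = 533400 rad/s
X_L = ωL = 12800 Ω
X_C = 1/(ωC) = 25500 Ω
Parallel: admittances add. Y = 1/R + 1/(jωL) + jωC
Y = (0.000250 − j3.9e-05) S
|Y| = 0.000253 S → |Z| = 1/|Y| = 3950 Ω, ∠Z = −∠Y = 8.86°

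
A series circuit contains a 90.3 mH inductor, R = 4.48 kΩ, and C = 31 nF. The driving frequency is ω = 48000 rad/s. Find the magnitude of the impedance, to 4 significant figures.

5786 Ω

X_L = ωL = 4334 Ω
X_C = 1/(ωC) = 672.0 Ω
Net reactance X = X_L − X_C = 3662 Ω
Z = 4480 + j3662 Ω
|Z| = √(4480² + 3662²) = 5786 Ω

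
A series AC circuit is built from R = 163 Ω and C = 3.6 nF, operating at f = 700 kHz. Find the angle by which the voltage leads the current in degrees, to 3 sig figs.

-21.2°

ω = 2πf = 4.398e+06 rad/s
X_C = 1/(ωC) = 63.2 Ω
Z = 163 − j63.2 Ω
|Z| = √(163² + 63.2²) = 175 Ω
∠Z = arctan(-63.2/163) = -21.2°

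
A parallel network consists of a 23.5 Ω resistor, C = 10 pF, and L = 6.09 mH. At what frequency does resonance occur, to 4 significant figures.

644.9 kHz

ω₀ = 1/√(LC) = 1/√(0.00609 × 1e-11) = 4.052e+06 rad/s
f₀ = ω₀/(2π) = 644.9 kHz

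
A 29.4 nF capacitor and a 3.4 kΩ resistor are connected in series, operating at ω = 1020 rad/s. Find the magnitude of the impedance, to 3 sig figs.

33500 Ω

X_C = 1/(ωC) = 33300 Ω
Z = 3400 − j33300 Ω
|Z| = √(3400² + 33300²) = 33500 Ω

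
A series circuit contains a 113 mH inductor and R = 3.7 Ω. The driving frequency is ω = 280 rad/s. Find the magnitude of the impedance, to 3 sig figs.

31.9 Ω

X_L = ωL = 31.6 Ω
Z = 3.70 + j31.6 Ω
|Z| = √(3.70² + 31.6²) = 31.9 Ω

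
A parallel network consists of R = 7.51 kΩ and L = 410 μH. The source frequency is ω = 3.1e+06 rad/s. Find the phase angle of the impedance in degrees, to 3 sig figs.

80.4°

X_L = ωL = 1270 Ω
Parallel: admittances add. Y = 1/R + 1/(jωL)
Y = (0.000133 − j0.000787) S
|Y| = 0.000798 S → |Z| = 1/|Y| = 1250 Ω, ∠Z = −∠Y = 80.4°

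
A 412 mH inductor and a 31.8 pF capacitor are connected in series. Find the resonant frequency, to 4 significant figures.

43.97 kHz

ω₀ = 1/√(LC) = 1/√(0.412 × 3.18e-11) = 276300 rad/s
f₀ = ω₀/(2π) = 43.97 kHz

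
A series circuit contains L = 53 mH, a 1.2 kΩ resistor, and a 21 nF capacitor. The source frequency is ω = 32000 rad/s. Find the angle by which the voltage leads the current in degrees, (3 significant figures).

9.83°

X_L = ωL = 1700 Ω
X_C = 1/(ωC) = 1490 Ω
Net reactance X = X_L − X_C = 208 Ω
Z = 1200 + j208 Ω
|Z| = √(1200² + 208²) = 1220 Ω
∠Z = arctan(208/1200) = 9.83°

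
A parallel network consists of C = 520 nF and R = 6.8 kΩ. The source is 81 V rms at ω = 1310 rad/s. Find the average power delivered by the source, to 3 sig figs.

X_C = 1/(ωC) = 1470 Ω
Parallel: admittances add. Y = 1/R + jωC
Y = (0.000147 + j0.000681) S
|Y| = 0.000697 S → |Z| = 1/|Y| = 1430 Ω, ∠Z = −∠Y = -77.8°
I = V/|Z| = 56.4 mA
P = VI cos φ = 81 × 0.0564 × cos(-77.8°) = 965 mW

965 mW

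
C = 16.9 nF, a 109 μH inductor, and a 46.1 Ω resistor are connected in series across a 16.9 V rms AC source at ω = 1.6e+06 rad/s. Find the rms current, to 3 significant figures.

117 mA

X_L = ωL = 174 Ω
X_C = 1/(ωC) = 37.0 Ω
Net reactance X = X_L − X_C = 137 Ω
Z = 46.1 + j137 Ω
|Z| = √(46.1² + 137²) = 145 Ω
I = V/|Z| = 16.9/145 = 117 mA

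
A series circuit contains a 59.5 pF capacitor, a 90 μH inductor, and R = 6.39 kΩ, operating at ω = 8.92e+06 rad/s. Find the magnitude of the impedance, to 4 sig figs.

X_L = ωL = 802.8 Ω
X_C = 1/(ωC) = 1884 Ω
Net reactance X = X_L − X_C = -1081 Ω
Z = 6390 − j1081 Ω
|Z| = √(6390² + 1081²) = 6481 Ω

6481 Ω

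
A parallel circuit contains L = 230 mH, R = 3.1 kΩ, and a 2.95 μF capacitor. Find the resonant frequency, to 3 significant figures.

ω₀ = 1/√(LC) = 1/√(0.23 × 2.95e-06) = 1214 rad/s
f₀ = ω₀/(2π) = 193 Hz

193 Hz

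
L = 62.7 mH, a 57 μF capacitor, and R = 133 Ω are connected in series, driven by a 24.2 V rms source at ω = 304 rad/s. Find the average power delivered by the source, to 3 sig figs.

4.06 W

X_L = ωL = 19.1 Ω
X_C = 1/(ωC) = 57.7 Ω
Net reactance X = X_L − X_C = -38.6 Ω
Z = 133 − j38.6 Ω
|Z| = √(133² + 38.6²) = 139 Ω
∠Z = arctan(-38.6/133) = -16.2°
I = V/|Z| = 175 mA
P = VI cos φ = 24.2 × 0.175 × cos(-16.2°) = 4.06 W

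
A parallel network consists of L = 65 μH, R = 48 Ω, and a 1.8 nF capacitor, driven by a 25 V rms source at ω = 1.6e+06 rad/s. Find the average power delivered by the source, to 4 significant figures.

13.02 W

X_L = ωL = 104.0 Ω
X_C = 1/(ωC) = 347.2 Ω
Parallel: admittances add. Y = 1/R + 1/(jωL) + jωC
Y = (0.02083 − j0.006735) S
|Y| = 0.02190 S → |Z| = 1/|Y| = 45.67 Ω, ∠Z = −∠Y = 17.92°
I = V/|Z| = 547.4 mA
P = VI cos φ = 25 × 0.5474 × cos(17.92°) = 13.02 W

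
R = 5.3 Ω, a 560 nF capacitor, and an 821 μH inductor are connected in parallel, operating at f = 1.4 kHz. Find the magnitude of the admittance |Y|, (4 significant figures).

231.2 mS

ω = 2πf = 8796 rad/s
X_L = ωL = 7.222 Ω
X_C = 1/(ωC) = 203.0 Ω
Parallel: admittances add. Y = 1/R + 1/(jωL) + jωC
Y = (0.1887 − j0.1335) S
|Y| = 0.2312 S → |Z| = 1/|Y| = 4.326 Ω, ∠Z = −∠Y = 35.29°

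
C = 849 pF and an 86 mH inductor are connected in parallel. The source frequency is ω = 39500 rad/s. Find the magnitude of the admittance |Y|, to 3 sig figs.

261 μS

X_L = ωL = 3400 Ω
X_C = 1/(ωC) = 29800 Ω
Parallel: admittances add. Y = 1/(jωL) + jωC
Y = (0 − j0.000261) S
|Y| = 0.000261 S → |Z| = 1/|Y| = 3830 Ω, ∠Z = −∠Y = 90.0°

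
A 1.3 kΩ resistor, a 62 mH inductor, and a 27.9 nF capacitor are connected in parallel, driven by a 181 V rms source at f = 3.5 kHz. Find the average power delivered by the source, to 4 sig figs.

25.20 W

ω = 2πf = 21990 rad/s
X_L = ωL = 1363 Ω
X_C = 1/(ωC) = 1630 Ω
Parallel: admittances add. Y = 1/R + 1/(jωL) + jωC
Y = (0.0007692 − j0.0001199) S
|Y| = 0.0007785 S → |Z| = 1/|Y| = 1284 Ω, ∠Z = −∠Y = 8.858°
I = V/|Z| = 140.9 mA
P = VI cos φ = 181 × 0.1409 × cos(8.858°) = 25.20 W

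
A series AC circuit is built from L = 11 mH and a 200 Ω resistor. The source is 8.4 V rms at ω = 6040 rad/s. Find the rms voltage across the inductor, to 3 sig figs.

X_L = ωL = 66.4 Ω
Z = 200 + j66.4 Ω
|Z| = √(200² + 66.4²) = 211 Ω
I = V/|Z| = 39.9 mA
V_L = I·|Z_L| = 0.0399 × 66.4 = 2.65 V

2.65 V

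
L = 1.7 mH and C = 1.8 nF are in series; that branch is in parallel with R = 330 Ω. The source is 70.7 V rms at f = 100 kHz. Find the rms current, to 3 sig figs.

ω = 2πf = 628300 rad/s
X_L = ωL = 1070 Ω
X_C = 1/(ωC) = 884 Ω
Branch 1: Z₁ = R = 330 Ω
Branch 2 (series LC): Z₂ = j(X_L − X_C) = j184 Ω
Parallel: Z = Z₁Z₂/(Z₁+Z₂), |Z| = 161 Ω, ∠Z = 60.9°
I = V/|Z| = 70.7/161 = 440 mA

440 mA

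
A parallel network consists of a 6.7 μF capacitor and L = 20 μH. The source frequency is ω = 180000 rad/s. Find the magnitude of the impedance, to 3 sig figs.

X_L = ωL = 3.60 Ω
X_C = 1/(ωC) = 0.829 Ω
Parallel: admittances add. Y = 1/(jωL) + jωC
Y = (0 + j0.928) S
|Y| = 0.928 S → |Z| = 1/|Y| = 1.08 Ω, ∠Z = −∠Y = -90.0°

1.08 Ω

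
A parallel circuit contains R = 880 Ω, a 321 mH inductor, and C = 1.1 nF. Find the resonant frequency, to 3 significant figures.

8.47 kHz

ω₀ = 1/√(LC) = 1/√(0.321 × 1.1e-09) = 53220 rad/s
f₀ = ω₀/(2π) = 8.47 kHz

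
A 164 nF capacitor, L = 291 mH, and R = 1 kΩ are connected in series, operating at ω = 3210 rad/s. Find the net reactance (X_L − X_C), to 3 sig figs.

-965 Ω

X_L = ωL = 934 Ω
X_C = 1/(ωC) = 1900 Ω
X = 934 − 1900 = -965 Ω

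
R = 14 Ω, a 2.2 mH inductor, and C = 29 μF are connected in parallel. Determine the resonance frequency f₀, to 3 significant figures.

ω₀ = 1/√(LC) = 1/√(0.0022 × 2.9e-05) = 3959 rad/s
f₀ = ω₀/(2π) = 630 Hz

630 Hz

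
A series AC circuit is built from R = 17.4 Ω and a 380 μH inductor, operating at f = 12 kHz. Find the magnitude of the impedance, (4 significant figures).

33.52 Ω

ω = 2πf = 75400 rad/s
X_L = ωL = 28.65 Ω
Z = 17.40 + j28.65 Ω
|Z| = √(17.40² + 28.65²) = 33.52 Ω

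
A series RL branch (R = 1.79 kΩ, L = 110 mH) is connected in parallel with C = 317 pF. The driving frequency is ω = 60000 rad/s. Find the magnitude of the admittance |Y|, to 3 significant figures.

128 μS

X_L = ωL = 6600 Ω
X_C = 1/(ωC) = 52600 Ω
Branch 1 (R+jX_L): Z₁ = 1790 + j6600 Ω, |Z₁| = 6840 Ω
Branch 2 (−jX_C): Z₂ = −j52600 Ω
Parallel: Z = Z₁Z₂/(Z₁+Z₂), |Z| = 7810 Ω, ∠Z = 72.6°
|Y| = 1/|Z| = 128 μS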